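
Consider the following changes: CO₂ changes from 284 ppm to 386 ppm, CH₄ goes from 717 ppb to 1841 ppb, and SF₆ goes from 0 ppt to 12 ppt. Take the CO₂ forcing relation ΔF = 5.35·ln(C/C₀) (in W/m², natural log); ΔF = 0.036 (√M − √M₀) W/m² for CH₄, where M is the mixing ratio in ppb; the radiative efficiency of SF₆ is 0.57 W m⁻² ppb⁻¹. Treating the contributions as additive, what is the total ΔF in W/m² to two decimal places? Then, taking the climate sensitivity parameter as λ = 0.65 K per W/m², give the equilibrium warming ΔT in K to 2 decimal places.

CO₂: 5.35 × ln(386/284) = 5.35 × ln(1.35915) = 5.35 × 0.30686 = 1.6417 W/m².
CH₄: 0.036 × (√1841 − √717) = 0.036 × (42.9069 − 26.7769) = 0.036 × 16.1300 = 0.5807 W/m².
SF₆: Δ = 12 − 0 = 12 ppt = 0.012 ppb; ΔF = 0.57 × 0.012 = 0.0068 W/m².
Total ΔF = 1.6417 + 0.5807 + 0.0068 = 2.2292 W/m².
ΔT = λ ΔF = 0.65 × 2.23 = 1.4495 K.

ΔF = 2.23 W/m²; ΔT = 1.45 K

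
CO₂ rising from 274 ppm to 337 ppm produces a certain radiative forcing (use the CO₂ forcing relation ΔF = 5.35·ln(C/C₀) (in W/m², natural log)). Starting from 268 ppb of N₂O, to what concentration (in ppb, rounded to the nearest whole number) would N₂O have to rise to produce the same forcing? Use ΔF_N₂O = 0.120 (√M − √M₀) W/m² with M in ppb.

CO₂ forcing: 5.35 × ln(337/274) = 5.35 × 0.206955 = 1.10721 W/m².
Set 0.120(√M − √268) = 1.10721: √M = 1.10721/0.120 + √268 = 9.2268 + 16.3707 = 25.5975.
M = (25.5975)² = 655.23 ppb.

M ≈ 655 ppb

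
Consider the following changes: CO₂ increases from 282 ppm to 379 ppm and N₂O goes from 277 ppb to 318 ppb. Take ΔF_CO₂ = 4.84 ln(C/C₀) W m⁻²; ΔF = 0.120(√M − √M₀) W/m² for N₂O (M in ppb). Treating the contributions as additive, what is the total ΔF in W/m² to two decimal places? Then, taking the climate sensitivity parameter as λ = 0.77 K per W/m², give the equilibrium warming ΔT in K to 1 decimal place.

ΔF = 1.57 W/m²; ΔT = 1.2 K

CO₂: 4.84 × ln(379/282) = 4.84 × ln(1.34397) = 4.84 × 0.29563 = 1.4308 W/m².
N₂O: 0.120 × (√318 − √277) = 0.120 × (17.8326 − 16.6433) = 0.120 × 1.1893 = 0.1427 W/m².
Total ΔF = 1.4308 + 0.1427 = 1.5735 W/m².
ΔT = λ ΔF = 0.77 × 1.57 = 1.2089 K.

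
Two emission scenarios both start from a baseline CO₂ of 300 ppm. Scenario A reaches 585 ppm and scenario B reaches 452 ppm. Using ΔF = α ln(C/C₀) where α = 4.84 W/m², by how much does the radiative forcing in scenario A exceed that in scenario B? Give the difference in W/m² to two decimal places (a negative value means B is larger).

ΔF_A − ΔF_B = 1.25 W/m²

ΔF_A = 4.84 ln(585/300) = 4.84 × 0.66783 = 3.2323 W/m².
ΔF_B = 4.84 ln(452/300) = 4.84 × 0.40990 = 1.9839 W/m².
Difference: 3.2323 − 1.9839 = 1.2484 W/m².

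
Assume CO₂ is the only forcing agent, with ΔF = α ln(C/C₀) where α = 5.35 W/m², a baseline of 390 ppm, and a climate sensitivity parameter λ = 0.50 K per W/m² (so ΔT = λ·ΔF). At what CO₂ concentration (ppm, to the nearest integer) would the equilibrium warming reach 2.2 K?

Required forcing: ΔF = ΔT/λ = 2.2/0.50 = 4.4000 W/m².
Then ln(C/390) = ΔF/5.35 = 4.4000/5.35 = 0.82243.
So C = 390 × e^0.82243 = 390 × 2.27602 = 887.65 ppm.

C ≈ 888 ppm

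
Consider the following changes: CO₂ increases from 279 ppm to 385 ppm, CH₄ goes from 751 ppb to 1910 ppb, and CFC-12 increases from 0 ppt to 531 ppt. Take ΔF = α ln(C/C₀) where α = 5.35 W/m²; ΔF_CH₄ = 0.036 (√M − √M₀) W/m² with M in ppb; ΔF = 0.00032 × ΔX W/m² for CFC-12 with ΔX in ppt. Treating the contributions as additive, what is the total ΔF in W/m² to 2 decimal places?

CO₂: 5.35 × ln(385/279) = 5.35 × ln(1.37993) = 5.35 × 0.32203 = 1.7229 W/m².
CH₄: 0.036 × (√1910 − √751) = 0.036 × (43.7035 − 27.4044) = 0.036 × 16.2991 = 0.5868 W/m².
CFC-12: ΔF = 0.00032 × (531 − 0) = 0.00032 × 531 = 0.1699 W/m².
Total ΔF = 1.7229 + 0.5868 + 0.1699 = 2.4796 W/m².

ΔF = 2.48 W/m²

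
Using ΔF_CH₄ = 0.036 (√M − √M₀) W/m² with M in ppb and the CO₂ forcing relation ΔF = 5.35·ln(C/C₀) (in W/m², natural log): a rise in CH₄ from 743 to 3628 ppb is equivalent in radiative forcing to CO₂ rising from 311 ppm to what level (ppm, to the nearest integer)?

CH₄ forcing: 0.036 × (√3628 − √743) = 0.036 × (60.2329 − 27.2580) = 0.036 × 32.9749 = 1.18710 W/m².
Set 5.35 ln(C/311) = 1.18710: ln(C/311) = 1.18710/5.35 = 0.22189, so C = 311 × e^0.22189 = 311 × 1.24843 = 388.26 ppm.

C ≈ 388 ppm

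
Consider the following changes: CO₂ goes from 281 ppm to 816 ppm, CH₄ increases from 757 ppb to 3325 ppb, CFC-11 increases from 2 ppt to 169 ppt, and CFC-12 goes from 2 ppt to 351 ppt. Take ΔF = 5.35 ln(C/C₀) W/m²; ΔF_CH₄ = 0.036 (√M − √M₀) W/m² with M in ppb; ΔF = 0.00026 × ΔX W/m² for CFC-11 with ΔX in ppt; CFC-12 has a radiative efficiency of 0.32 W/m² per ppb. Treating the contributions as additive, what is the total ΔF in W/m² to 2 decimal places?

ΔF = 6.94 W/m²

CO₂: 5.35 × ln(816/281) = 5.35 × ln(2.90391) = 5.35 × 1.06606 = 5.7034 W/m².
CH₄: 0.036 × (√3325 − √757) = 0.036 × (57.6628 − 27.5136) = 0.036 × 30.1492 = 1.0854 W/m².
CFC-11: ΔF = 0.00026 × (169 − 2) = 0.00026 × 167 = 0.0434 W/m².
CFC-12: Δ = 351 − 2 = 349 ppt = 0.349 ppb; ΔF = 0.32 × 0.349 = 0.1117 W/m².
Total ΔF = 5.7034 + 1.0854 + 0.0434 + 0.1117 = 6.9439 W/m².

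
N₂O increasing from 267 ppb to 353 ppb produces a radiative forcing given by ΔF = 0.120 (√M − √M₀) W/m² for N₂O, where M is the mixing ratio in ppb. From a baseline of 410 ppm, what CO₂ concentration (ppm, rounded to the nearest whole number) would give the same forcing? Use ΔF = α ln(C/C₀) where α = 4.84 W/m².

N₂O forcing: 0.120 × (√353 − √267) = 0.120 × (18.7883 − 16.3401) = 0.120 × 2.4482 = 0.29378 W/m².
Set 4.84 ln(C/410) = 0.29378: ln(C/410) = 0.29378/4.84 = 0.06070, so C = 410 × e^0.06070 = 410 × 1.06258 = 435.66 ppm.

C ≈ 436 ppm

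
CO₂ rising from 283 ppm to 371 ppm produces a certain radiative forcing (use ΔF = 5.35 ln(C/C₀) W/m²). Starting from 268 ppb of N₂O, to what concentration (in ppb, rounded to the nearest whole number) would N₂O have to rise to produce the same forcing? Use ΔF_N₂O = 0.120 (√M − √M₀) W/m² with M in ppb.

M ≈ 809 ppb

CO₂ forcing: 5.35 × ln(371/283) = 5.35 × 0.270755 = 1.44854 W/m².
Set 0.120(√M − √268) = 1.44854: √M = 1.44854/0.120 + √268 = 12.0712 + 16.3707 = 28.4419.
M = (28.4419)² = 808.94 ppb.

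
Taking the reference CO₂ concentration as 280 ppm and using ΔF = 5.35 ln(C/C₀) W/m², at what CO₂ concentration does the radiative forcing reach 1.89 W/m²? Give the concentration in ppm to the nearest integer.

Set 5.35 ln(C/280) = 1.89, so ln(C/280) = 1.89/5.35 = 0.35327.
Then C/280 = e^0.35327 = 1.42372, giving C = 280 × 1.42372 = 398.64 ppm.

C ≈ 399 ppm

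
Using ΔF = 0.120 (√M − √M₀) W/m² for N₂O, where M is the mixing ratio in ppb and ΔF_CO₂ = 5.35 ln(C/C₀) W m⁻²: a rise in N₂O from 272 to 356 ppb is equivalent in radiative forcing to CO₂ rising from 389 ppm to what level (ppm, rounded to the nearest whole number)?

C ≈ 410 ppm

N₂O forcing: 0.120 × (√356 − √272) = 0.120 × (18.8680 − 16.4924) = 0.120 × 2.3756 = 0.28507 W/m².
Set 5.35 ln(C/389) = 0.28507: ln(C/389) = 0.28507/5.35 = 0.05328, so C = 389 × e^0.05328 = 389 × 1.05472 = 410.29 ppm.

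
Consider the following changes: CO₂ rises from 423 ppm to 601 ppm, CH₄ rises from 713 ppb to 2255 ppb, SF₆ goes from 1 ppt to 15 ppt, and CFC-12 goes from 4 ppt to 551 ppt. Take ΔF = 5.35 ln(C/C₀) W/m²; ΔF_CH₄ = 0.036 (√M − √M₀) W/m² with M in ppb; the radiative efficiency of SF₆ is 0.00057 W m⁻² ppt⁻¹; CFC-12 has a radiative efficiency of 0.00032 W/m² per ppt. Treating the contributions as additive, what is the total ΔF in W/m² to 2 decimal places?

CO₂: 5.35 × ln(601/423) = 5.35 × ln(1.42080) = 5.35 × 0.35122 = 1.8790 W/m².
CH₄: 0.036 × (√2255 − √713) = 0.036 × (47.4868 − 26.7021) = 0.036 × 20.7847 = 0.7482 W/m².
SF₆: ΔF = 0.00057 × (15 − 1) = 0.00057 × 14 = 0.0080 W/m².
CFC-12: ΔF = 0.00032 × (551 − 4) = 0.00032 × 547 = 0.1750 W/m².
Total ΔF = 1.8790 + 0.7482 + 0.0080 + 0.1750 = 2.8102 W/m².

ΔF = 2.81 W/m²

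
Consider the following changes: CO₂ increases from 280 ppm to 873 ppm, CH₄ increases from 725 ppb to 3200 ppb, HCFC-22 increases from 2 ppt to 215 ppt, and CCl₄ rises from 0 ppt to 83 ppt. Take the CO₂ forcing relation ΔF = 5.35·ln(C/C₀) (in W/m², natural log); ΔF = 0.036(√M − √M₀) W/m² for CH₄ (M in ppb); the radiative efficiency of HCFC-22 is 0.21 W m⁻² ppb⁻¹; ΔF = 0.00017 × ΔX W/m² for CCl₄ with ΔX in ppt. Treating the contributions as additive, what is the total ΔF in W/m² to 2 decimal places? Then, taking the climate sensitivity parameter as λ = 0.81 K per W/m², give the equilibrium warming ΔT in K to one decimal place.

CO₂: 5.35 × ln(873/280) = 5.35 × ln(3.11786) = 5.35 × 1.13715 = 6.0838 W/m².
CH₄: 0.036 × (√3200 − √725) = 0.036 × (56.5685 − 26.9258) = 0.036 × 29.6427 = 1.0671 W/m².
HCFC-22: Δ = 215 − 2 = 213 ppt = 0.213 ppb; ΔF = 0.21 × 0.213 = 0.0447 W/m².
CCl₄: ΔF = 0.00017 × (83 − 0) = 0.00017 × 83 = 0.0141 W/m².
Total ΔF = 6.0838 + 1.0671 + 0.0447 + 0.0141 = 7.2097 W/m².
ΔT = λ ΔF = 0.81 × 7.21 = 5.8401 K.

ΔF = 7.21 W/m²; ΔT = 5.8 K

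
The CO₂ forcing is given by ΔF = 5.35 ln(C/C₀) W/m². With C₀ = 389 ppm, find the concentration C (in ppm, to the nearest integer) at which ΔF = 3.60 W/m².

C ≈ 762 ppm

Set 5.35 ln(C/389) = 3.60, so ln(C/389) = 3.60/5.35 = 0.67290.
Then C/389 = e^0.67290 = 1.95991, giving C = 389 × 1.95991 = 762.40 ppm.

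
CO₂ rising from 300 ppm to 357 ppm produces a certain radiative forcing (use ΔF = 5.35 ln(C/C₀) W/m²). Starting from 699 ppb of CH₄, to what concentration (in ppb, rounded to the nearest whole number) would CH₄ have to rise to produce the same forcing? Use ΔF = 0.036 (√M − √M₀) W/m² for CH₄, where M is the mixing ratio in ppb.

CO₂ forcing: 5.35 × ln(357/300) = 5.35 × 0.173953 = 0.93065 W/m².
Set 0.036(√M − √699) = 0.93065: √M = 0.93065/0.036 + √699 = 25.8514 + 26.4386 = 52.2900.
M = (52.2900)² = 2734.24 ppb.

M ≈ 2734 ppb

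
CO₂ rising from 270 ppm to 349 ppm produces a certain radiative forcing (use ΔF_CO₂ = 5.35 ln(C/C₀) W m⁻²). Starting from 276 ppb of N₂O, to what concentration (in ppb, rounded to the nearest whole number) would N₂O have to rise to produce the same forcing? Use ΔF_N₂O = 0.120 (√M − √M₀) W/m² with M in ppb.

M ≈ 787 ppb

CO₂ forcing: 5.35 × ln(349/270) = 5.35 × 0.256650 = 1.37308 W/m².
Set 0.120(√M − √276) = 1.37308: √M = 1.37308/0.120 + √276 = 11.4423 + 16.6132 = 28.0555.
M = (28.0555)² = 787.11 ppb.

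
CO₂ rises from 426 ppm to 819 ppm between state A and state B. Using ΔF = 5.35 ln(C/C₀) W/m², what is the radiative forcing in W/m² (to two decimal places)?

CO₂: 5.35 × ln(819/426) = 5.35 × ln(1.92254) = 5.35 × 0.65365 = 3.4970 W/m².

ΔF = 3.50 W/m²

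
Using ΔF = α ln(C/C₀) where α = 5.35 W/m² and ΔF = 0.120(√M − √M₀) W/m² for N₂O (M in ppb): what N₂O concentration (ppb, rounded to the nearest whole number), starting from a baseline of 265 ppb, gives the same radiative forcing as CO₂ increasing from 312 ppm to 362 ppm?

M ≈ 525 ppb

CO₂ forcing: 5.35 × ln(362/312) = 5.35 × 0.148641 = 0.79523 W/m².
Set 0.120(√M − √265) = 0.79523: √M = 0.79523/0.120 + √265 = 6.6269 + 16.2788 = 22.9057.
M = (22.9057)² = 524.67 ppb.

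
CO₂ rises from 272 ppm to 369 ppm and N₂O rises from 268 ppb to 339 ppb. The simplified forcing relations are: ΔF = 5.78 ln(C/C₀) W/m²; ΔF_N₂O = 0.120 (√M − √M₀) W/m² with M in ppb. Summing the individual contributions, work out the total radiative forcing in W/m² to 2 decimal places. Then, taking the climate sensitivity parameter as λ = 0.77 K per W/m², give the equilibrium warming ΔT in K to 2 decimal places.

ΔF = 2.01 W/m²; ΔT = 1.55 K

CO₂: 5.78 × ln(369/272) = 5.78 × ln(1.35662) = 5.78 × 0.30500 = 1.7629 W/m².
N₂O: 0.120 × (√339 − √268) = 0.120 × (18.4120 − 16.3707) = 0.120 × 2.0413 = 0.2450 W/m².
Total ΔF = 1.7629 + 0.2450 = 2.0079 W/m².
ΔT = λ ΔF = 0.77 × 2.01 = 1.5477 K.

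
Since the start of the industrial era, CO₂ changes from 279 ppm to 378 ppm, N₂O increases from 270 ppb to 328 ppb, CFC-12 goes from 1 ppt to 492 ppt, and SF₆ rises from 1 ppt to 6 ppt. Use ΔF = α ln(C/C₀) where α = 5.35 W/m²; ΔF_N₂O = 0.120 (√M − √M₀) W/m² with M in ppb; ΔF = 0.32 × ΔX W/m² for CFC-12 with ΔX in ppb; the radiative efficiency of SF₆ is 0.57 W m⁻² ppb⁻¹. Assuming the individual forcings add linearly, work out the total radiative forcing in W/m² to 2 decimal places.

CO₂: 5.35 × ln(378/279) = 5.35 × ln(1.35484) = 5.35 × 0.30368 = 1.6247 W/m².
N₂O: 0.120 × (√328 − √270) = 0.120 × (18.1108 − 16.4317) = 0.120 × 1.6791 = 0.2015 W/m².
CFC-12: Δ = 492 − 1 = 491 ppt = 0.491 ppb; ΔF = 0.32 × 0.491 = 0.1571 W/m².
SF₆: Δ = 6 − 1 = 5 ppt = 0.005 ppb; ΔF = 0.57 × 0.005 = 0.0029 W/m².
Total ΔF = 1.6247 + 0.2015 + 0.1571 + 0.0029 = 1.9862 W/m².

ΔF = 1.99 W/m²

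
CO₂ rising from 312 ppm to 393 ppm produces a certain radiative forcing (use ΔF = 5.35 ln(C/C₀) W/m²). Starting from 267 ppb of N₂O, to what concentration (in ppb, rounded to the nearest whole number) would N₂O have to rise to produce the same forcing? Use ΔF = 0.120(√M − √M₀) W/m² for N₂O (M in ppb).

M ≈ 709 ppb

CO₂ forcing: 5.35 × ln(393/312) = 5.35 × 0.230806 = 1.23481 W/m².
Set 0.120(√M − √267) = 1.23481: √M = 1.23481/0.120 + √267 = 10.2901 + 16.3401 = 26.6302.
M = (26.6302)² = 709.17 ppb.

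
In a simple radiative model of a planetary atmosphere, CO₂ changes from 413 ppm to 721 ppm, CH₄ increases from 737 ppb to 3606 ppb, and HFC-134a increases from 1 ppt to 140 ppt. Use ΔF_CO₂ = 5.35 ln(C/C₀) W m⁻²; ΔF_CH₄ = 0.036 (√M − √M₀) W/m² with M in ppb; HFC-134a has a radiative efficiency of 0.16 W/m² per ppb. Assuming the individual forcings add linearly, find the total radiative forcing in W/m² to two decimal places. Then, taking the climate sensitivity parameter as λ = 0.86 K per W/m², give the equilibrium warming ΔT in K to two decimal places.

ΔF = 4.19 W/m²; ΔT = 3.60 K

CO₂: 5.35 × ln(721/413) = 5.35 × ln(1.74576) = 5.35 × 0.55719 = 2.9810 W/m².
CH₄: 0.036 × (√3606 − √737) = 0.036 × (60.0500 − 27.1477) = 0.036 × 32.9023 = 1.1845 W/m².
HFC-134a: Δ = 140 − 1 = 139 ppt = 0.139 ppb; ΔF = 0.16 × 0.139 = 0.0222 W/m².
Total ΔF = 2.9810 + 1.1845 + 0.0222 = 4.1877 W/m².
ΔT = λ ΔF = 0.86 × 4.19 = 3.6034 K.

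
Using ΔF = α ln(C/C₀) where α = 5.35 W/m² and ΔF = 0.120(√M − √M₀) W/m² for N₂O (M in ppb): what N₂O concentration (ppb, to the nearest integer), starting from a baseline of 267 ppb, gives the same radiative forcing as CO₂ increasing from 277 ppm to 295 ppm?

M ≈ 367 ppb

CO₂ forcing: 5.35 × ln(295/277) = 5.35 × 0.062958 = 0.33683 W/m².
Set 0.120(√M − √267) = 0.33683: √M = 0.33683/0.120 + √267 = 2.8069 + 16.3401 = 19.1470.
M = (19.1470)² = 366.61 ppb.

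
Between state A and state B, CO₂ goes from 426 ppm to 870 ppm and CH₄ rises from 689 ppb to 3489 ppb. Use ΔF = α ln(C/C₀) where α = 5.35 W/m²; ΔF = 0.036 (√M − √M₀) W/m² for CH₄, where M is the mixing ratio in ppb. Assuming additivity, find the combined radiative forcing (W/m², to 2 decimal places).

CO₂: 5.35 × ln(870/426) = 5.35 × ln(2.04225) = 5.35 × 0.71405 = 3.8202 W/m².
CH₄: 0.036 × (√3489 − √689) = 0.036 × (59.0678 − 26.2488) = 0.036 × 32.8190 = 1.1815 W/m².
Total ΔF = 3.8202 + 1.1815 = 5.0017 W/m².

ΔF = 5.00 W/m²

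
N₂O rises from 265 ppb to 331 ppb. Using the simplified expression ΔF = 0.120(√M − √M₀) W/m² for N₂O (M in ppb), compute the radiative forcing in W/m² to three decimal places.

ΔF = 0.230 W/m²

N₂O: 0.120 × (√331 − √265) = 0.120 × (18.1934 − 16.2788) = 0.120 × 1.9146 = 0.2298 W/m².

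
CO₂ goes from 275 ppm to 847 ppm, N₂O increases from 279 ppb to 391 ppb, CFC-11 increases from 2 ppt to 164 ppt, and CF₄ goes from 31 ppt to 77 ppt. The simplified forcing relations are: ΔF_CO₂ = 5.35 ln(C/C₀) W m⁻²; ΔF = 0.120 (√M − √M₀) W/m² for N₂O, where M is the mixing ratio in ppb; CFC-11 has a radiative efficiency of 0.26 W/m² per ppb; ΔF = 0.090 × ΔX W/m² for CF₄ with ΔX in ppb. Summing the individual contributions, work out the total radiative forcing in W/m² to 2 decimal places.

CO₂: 5.35 × ln(847/275) = 5.35 × ln(3.08000) = 5.35 × 1.12493 = 6.0184 W/m².
N₂O: 0.120 × (√391 − √279) = 0.120 × (19.7737 − 16.7033) = 0.120 × 3.0704 = 0.3684 W/m².
CFC-11: Δ = 164 − 2 = 162 ppt = 0.162 ppb; ΔF = 0.26 × 0.162 = 0.0421 W/m².
CF₄: Δ = 77 − 31 = 46 ppt = 0.046 ppb; ΔF = 0.090 × 0.046 = 0.0041 W/m².
Total ΔF = 6.0184 + 0.3684 + 0.0421 + 0.0041 = 6.4330 W/m².

ΔF = 6.43 W/m²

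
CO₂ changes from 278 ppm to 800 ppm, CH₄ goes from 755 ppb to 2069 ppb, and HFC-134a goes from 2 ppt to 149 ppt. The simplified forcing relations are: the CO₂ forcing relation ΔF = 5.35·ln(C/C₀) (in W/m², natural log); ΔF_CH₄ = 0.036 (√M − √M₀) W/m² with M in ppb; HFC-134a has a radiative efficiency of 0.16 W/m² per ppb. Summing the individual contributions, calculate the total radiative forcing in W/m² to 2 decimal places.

CO₂: 5.35 × ln(800/278) = 5.35 × ln(2.87770) = 5.35 × 1.05699 = 5.6549 W/m².
CH₄: 0.036 × (√2069 − √755) = 0.036 × (45.4863 − 27.4773) = 0.036 × 18.0090 = 0.6483 W/m².
HFC-134a: Δ = 149 − 2 = 147 ppt = 0.147 ppb; ΔF = 0.16 × 0.147 = 0.0235 W/m².
Total ΔF = 5.6549 + 0.6483 + 0.0235 = 6.3267 W/m².

ΔF = 6.33 W/m²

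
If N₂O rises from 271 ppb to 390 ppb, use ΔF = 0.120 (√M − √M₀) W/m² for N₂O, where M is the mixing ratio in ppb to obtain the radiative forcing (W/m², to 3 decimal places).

ΔF = 0.394 W/m²

N₂O: 0.120 × (√390 − √271) = 0.120 × (19.7484 − 16.4621) = 0.120 × 3.2863 = 0.3944 W/m².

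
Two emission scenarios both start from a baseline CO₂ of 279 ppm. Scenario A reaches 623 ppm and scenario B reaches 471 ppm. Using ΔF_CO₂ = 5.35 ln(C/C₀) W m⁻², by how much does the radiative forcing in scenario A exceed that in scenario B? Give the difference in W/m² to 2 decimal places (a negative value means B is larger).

ΔF_A − ΔF_B = 1.50 W/m²

ΔF_A = 5.35 ln(623/279) = 5.35 × 0.80333 = 4.2978 W/m².
ΔF_B = 5.35 ln(471/279) = 5.35 × 0.52365 = 2.8015 W/m².
Difference: 4.2978 − 2.8015 = 1.4963 W/m².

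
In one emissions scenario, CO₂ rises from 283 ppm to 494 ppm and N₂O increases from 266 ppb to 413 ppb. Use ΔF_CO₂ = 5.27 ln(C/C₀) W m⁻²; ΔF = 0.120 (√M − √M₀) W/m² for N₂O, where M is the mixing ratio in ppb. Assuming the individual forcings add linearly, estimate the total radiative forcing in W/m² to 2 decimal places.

ΔF = 3.42 W/m²

CO₂: 5.27 × ln(494/283) = 5.27 × ln(1.74558) = 5.27 × 0.55709 = 2.9359 W/m².
N₂O: 0.120 × (√413 − √266) = 0.120 × (20.3224 − 16.3095) = 0.120 × 4.0129 = 0.4815 W/m².
Total ΔF = 2.9359 + 0.4815 = 3.4174 W/m².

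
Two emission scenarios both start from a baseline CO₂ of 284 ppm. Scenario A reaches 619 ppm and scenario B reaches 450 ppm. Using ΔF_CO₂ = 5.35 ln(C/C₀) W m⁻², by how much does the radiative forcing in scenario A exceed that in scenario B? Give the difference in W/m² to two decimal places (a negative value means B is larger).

ΔF_A = 5.35 ln(619/284) = 5.35 × 0.77913 = 4.1683 W/m².
ΔF_B = 5.35 ln(450/284) = 5.35 × 0.46027 = 2.4624 W/m².
Difference: 4.1683 − 2.4624 = 1.7059 W/m².
(Equivalently, ΔF_A − ΔF_B = 5.35 ln(619/450) = 5.35 × 0.31886 = 1.7059 W/m².)

ΔF_A − ΔF_B = 1.71 W/m²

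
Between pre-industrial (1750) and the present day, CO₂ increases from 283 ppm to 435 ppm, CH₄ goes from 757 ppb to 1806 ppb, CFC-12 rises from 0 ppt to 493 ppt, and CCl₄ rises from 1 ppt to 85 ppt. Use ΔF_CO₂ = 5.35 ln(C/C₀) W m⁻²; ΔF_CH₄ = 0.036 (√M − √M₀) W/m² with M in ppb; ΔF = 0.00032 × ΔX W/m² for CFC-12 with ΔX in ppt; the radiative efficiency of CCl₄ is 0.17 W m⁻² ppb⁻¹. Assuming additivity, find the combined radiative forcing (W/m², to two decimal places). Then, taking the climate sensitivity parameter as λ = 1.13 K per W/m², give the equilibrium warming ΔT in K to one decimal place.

CO₂: 5.35 × ln(435/283) = 5.35 × ln(1.53710) = 5.35 × 0.42990 = 2.3000 W/m².
CH₄: 0.036 × (√1806 − √757) = 0.036 × (42.4971 − 27.5136) = 0.036 × 14.9835 = 0.5394 W/m².
CFC-12: ΔF = 0.00032 × (493 − 0) = 0.00032 × 493 = 0.1578 W/m².
CCl₄: Δ = 85 − 1 = 84 ppt = 0.084 ppb; ΔF = 0.17 × 0.084 = 0.0143 W/m².
Total ΔF = 2.3000 + 0.5394 + 0.1578 + 0.0143 = 3.0115 W/m².
ΔT = λ ΔF = 1.13 × 3.01 = 3.4013 K.

ΔF = 3.01 W/m²; ΔT = 3.4 K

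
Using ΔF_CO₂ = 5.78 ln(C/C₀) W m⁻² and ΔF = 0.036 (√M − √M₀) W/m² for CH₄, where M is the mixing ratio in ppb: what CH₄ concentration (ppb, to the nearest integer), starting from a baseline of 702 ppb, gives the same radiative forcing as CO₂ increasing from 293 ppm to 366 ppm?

CO₂ forcing: 5.78 × ln(366/293) = 5.78 × 0.222461 = 1.28582 W/m².
Set 0.036(√M − √702) = 1.28582: √M = 1.28582/0.036 + √702 = 35.7172 + 26.4953 = 62.2125.
M = (62.2125)² = 3870.40 ppb.

M ≈ 3870 ppb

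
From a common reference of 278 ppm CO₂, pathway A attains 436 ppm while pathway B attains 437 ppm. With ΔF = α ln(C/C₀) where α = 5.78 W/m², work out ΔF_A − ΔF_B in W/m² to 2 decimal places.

ΔF_A = 5.78 ln(436/278) = 5.78 × 0.45002 = 2.6011 W/m².
ΔF_B = 5.78 ln(437/278) = 5.78 × 0.45231 = 2.6144 W/m².
Difference: 2.6011 − 2.6144 = -0.0133 W/m².

ΔF_A − ΔF_B = -0.01 W/m²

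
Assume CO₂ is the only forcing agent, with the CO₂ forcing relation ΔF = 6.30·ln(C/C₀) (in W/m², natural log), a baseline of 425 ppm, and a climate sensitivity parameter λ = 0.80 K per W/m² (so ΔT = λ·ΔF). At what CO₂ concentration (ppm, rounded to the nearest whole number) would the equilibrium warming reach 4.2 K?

Required forcing: ΔF = ΔT/λ = 4.2/0.80 = 5.2500 W/m².
Then ln(C/425) = ΔF/6.30 = 5.2500/6.30 = 0.83333.
So C = 425 × e^0.83333 = 425 × 2.30097 = 977.91 ppm.

C ≈ 978 ppm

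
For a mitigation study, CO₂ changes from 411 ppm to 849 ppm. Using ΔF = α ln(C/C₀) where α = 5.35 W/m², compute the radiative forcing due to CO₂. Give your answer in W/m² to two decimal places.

CO₂: 5.35 × ln(849/411) = 5.35 × ln(2.06569) = 5.35 × 0.72546 = 3.8812 W/m².

ΔF = 3.88 W/m²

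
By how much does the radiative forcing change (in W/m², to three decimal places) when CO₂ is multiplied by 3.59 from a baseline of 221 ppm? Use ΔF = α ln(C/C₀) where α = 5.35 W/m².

ΔF = 5.35 × ln(3.59) = 5.35 × 1.27815 = 6.8381 W/m².

ΔF = 6.838 W/m²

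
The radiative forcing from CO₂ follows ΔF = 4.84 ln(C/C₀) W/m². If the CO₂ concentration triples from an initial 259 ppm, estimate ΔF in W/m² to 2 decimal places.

Because the forcing depends only on the ratio C/C₀, the initial concentration does not enter.
ΔF = 4.84 × ln(3) = 4.84 × 1.09861 = 5.3173 W/m².

ΔF = 5.32 W/m²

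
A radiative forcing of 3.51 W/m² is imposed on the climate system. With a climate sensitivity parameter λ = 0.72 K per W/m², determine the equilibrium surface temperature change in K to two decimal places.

ΔT = λ ΔF = 0.72 × 3.51 = 2.5272 K.

ΔT = 2.53 K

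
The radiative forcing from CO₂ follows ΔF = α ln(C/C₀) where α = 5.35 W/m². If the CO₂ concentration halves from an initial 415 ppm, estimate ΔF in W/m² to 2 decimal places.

ΔF = -3.71 W/m²

Because the forcing depends only on the ratio C/C₀, the initial concentration does not enter.
ΔF = 5.35 × ln(0.5) = 5.35 × -0.69315 = -3.7084 W/m².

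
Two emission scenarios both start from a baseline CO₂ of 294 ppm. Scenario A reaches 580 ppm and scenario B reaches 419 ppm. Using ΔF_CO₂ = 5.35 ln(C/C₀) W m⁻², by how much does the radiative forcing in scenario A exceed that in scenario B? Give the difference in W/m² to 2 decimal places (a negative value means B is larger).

ΔF_A = 5.35 ln(580/294) = 5.35 × 0.67945 = 3.6351 W/m².
ΔF_B = 5.35 ln(419/294) = 5.35 × 0.35429 = 1.8955 W/m².
Difference: 3.6351 − 1.8955 = 1.7396 W/m².
(Equivalently, ΔF_A − ΔF_B = 5.35 ln(580/419) = 5.35 × 0.32516 = 1.7396 W/m².)

ΔF_A − ΔF_B = 1.74 W/m²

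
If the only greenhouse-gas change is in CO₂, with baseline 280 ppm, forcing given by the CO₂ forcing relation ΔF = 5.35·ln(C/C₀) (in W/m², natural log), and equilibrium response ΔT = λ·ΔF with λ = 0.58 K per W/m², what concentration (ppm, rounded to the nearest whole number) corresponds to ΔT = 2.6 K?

Required forcing: ΔF = ΔT/λ = 2.6/0.58 = 4.4828 W/m².
Then ln(C/280) = ΔF/5.35 = 4.4828/5.35 = 0.83791.
So C = 280 × e^0.83791 = 280 × 2.31153 = 647.23 ppm.

C ≈ 647 ppm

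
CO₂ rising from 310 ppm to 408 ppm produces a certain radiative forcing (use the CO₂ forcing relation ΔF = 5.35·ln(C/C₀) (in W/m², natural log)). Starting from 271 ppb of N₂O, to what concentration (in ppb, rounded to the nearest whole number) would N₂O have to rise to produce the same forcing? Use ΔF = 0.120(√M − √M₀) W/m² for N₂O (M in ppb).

CO₂ forcing: 5.35 × ln(408/310) = 5.35 × 0.274695 = 1.46962 W/m².
Set 0.120(√M − √271) = 1.46962: √M = 1.46962/0.120 + √271 = 12.2468 + 16.4621 = 28.7089.
M = (28.7089)² = 824.20 ppb.

M ≈ 824 ppb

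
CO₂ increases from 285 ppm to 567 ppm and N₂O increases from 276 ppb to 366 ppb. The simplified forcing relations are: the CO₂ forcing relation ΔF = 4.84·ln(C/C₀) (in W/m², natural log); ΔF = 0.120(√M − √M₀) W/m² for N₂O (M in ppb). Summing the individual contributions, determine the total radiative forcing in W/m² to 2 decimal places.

ΔF = 3.63 W/m²

CO₂: 4.84 × ln(567/285) = 4.84 × ln(1.98947) = 4.84 × 0.68787 = 3.3293 W/m².
N₂O: 0.120 × (√366 − √276) = 0.120 × (19.1311 − 16.6132) = 0.120 × 2.5179 = 0.3021 W/m².
Total ΔF = 3.3293 + 0.3021 = 3.6314 W/m².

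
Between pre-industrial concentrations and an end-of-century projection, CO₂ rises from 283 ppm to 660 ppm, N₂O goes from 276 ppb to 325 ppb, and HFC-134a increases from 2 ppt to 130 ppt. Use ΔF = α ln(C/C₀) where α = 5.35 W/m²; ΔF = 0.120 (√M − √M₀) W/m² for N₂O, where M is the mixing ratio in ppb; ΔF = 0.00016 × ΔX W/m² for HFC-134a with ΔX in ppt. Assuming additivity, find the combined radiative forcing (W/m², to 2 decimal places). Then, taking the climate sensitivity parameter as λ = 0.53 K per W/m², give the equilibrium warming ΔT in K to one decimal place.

ΔF = 4.72 W/m²; ΔT = 2.5 K

CO₂: 5.35 × ln(660/283) = 5.35 × ln(2.33216) = 5.35 × 0.84679 = 4.5303 W/m².
N₂O: 0.120 × (√325 − √276) = 0.120 × (18.0278 − 16.6132) = 0.120 × 1.4146 = 0.1698 W/m².
HFC-134a: ΔF = 0.00016 × (130 − 2) = 0.00016 × 128 = 0.0205 W/m².
Total ΔF = 4.5303 + 0.1698 + 0.0205 = 4.7206 W/m².
ΔT = λ ΔF = 0.53 × 4.72 = 2.5016 K.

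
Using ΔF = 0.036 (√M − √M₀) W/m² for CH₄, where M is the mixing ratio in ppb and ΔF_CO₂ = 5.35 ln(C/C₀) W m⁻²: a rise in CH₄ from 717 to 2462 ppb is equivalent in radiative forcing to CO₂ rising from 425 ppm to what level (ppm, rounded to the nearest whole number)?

C ≈ 496 ppm

CH₄ forcing: 0.036 × (√2462 − √717) = 0.036 × (49.6185 − 26.7769) = 0.036 × 22.8416 = 0.82230 W/m².
Set 5.35 ln(C/425) = 0.82230: ln(C/425) = 0.82230/5.35 = 0.15370, so C = 425 × e^0.15370 = 425 × 1.16614 = 495.61 ppm.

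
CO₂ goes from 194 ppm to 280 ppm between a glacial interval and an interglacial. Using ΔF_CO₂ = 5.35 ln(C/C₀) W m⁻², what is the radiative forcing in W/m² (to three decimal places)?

ΔF = 1.963 W/m²

CO₂ absorption bands are partially saturated, so forcing scales with the logarithm of the concentration ratio.
CO₂: 5.35 × ln(280/194) = 5.35 × ln(1.44330) = 5.35 × 0.36693 = 1.9631 W/m².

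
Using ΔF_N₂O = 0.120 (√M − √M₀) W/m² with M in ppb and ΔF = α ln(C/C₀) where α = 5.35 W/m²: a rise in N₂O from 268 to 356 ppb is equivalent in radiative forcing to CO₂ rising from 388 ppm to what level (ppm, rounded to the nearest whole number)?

N₂O forcing: 0.120 × (√356 − √268) = 0.120 × (18.8680 − 16.3707) = 0.120 × 2.4973 = 0.29968 W/m².
Set 5.35 ln(C/388) = 0.29968: ln(C/388) = 0.29968/5.35 = 0.05601, so C = 388 × e^0.05601 = 388 × 1.05761 = 410.35 ppm.

C ≈ 410 ppm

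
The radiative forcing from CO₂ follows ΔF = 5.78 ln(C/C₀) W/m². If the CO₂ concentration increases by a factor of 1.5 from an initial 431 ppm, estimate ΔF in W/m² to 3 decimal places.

ΔF = 2.344 W/m²

Because the forcing depends only on the ratio C/C₀, the initial concentration does not enter.
ΔF = 5.78 × ln(1.5) = 5.78 × 0.40547 = 2.3436 W/m².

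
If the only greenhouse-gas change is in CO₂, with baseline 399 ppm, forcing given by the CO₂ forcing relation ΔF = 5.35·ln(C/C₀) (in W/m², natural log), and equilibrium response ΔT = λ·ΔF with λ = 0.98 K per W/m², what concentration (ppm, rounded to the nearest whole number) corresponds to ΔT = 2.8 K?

Required forcing: ΔF = ΔT/λ = 2.8/0.98 = 2.8571 W/m².
Then ln(C/399) = ΔF/5.35 = 2.8571/5.35 = 0.53404.
So C = 399 × e^0.53404 = 399 × 1.70581 = 680.62 ppm.

C ≈ 681 ppm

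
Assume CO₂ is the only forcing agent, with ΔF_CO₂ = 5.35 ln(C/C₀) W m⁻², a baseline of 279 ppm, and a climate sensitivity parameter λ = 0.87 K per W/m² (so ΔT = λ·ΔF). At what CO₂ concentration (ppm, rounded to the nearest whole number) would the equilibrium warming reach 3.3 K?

C ≈ 567 ppm

Required forcing: ΔF = ΔT/λ = 3.3/0.87 = 3.7931 W/m².
Then ln(C/279) = ΔF/5.35 = 3.7931/5.35 = 0.70899.
So C = 279 × e^0.70899 = 279 × 2.03194 = 566.91 ppm.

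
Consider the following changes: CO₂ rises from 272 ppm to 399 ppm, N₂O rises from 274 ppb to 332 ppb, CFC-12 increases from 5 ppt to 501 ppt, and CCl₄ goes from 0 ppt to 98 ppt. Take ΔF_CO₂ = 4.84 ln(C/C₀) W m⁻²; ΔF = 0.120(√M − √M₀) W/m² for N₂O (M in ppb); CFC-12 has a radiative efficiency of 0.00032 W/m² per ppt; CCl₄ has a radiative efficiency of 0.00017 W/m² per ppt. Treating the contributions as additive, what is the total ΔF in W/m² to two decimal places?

CO₂: 4.84 × ln(399/272) = 4.84 × ln(1.46691) = 4.84 × 0.38316 = 1.8545 W/m².
N₂O: 0.120 × (√332 − √274) = 0.120 × (18.2209 − 16.5529) = 0.120 × 1.6680 = 0.2002 W/m².
CFC-12: ΔF = 0.00032 × (501 − 5) = 0.00032 × 496 = 0.1587 W/m².
CCl₄: ΔF = 0.00017 × (98 − 0) = 0.00017 × 98 = 0.0167 W/m².
Total ΔF = 1.8545 + 0.2002 + 0.1587 + 0.0167 = 2.2301 W/m².

ΔF = 2.23 W/m²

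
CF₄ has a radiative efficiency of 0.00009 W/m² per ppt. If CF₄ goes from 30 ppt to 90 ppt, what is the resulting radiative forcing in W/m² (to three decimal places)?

CF₄: ΔF = 0.00009 × (90 − 30) = 0.00009 × 60 = 0.0054 W/m².

ΔF = 0.005 W/m²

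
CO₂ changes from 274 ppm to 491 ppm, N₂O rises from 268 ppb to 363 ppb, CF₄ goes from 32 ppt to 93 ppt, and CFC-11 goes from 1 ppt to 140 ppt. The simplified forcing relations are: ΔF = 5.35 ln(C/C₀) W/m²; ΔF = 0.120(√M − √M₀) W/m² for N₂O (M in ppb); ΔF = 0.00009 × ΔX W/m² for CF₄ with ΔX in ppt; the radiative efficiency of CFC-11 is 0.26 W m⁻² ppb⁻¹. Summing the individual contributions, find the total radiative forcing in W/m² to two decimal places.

ΔF = 3.48 W/m²

CO₂: 5.35 × ln(491/274) = 5.35 × ln(1.79197) = 5.35 × 0.58332 = 3.1208 W/m².
N₂O: 0.120 × (√363 − √268) = 0.120 × (19.0526 − 16.3707) = 0.120 × 2.6819 = 0.3218 W/m².
CF₄: ΔF = 0.00009 × (93 − 32) = 0.00009 × 61 = 0.0055 W/m².
CFC-11: Δ = 140 − 1 = 139 ppt = 0.139 ppb; ΔF = 0.26 × 0.139 = 0.0361 W/m².
Total ΔF = 3.1208 + 0.3218 + 0.0055 + 0.0361 = 3.4842 W/m².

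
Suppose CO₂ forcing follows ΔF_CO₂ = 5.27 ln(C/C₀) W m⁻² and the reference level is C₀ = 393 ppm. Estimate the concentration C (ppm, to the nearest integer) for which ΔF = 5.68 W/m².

Set 5.27 ln(C/393) = 5.68, so ln(C/393) = 5.68/5.27 = 1.07780.
Then C/393 = e^1.07780 = 2.93821, giving C = 393 × 2.93821 = 1154.72 ppm.

C ≈ 1155 ppm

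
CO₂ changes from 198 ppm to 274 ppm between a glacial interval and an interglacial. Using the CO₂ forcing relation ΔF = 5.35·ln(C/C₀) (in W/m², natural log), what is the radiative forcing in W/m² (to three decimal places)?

ΔF = 1.738 W/m²

CO₂: 5.35 × ln(274/198) = 5.35 × ln(1.38384) = 5.35 × 0.32486 = 1.7380 W/m².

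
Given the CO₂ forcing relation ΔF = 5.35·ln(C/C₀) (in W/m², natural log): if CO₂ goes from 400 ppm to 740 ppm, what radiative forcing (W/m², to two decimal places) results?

ΔF = 3.29 W/m²

CO₂: 5.35 × ln(740/400) = 5.35 × ln(1.85000) = 5.35 × 0.61519 = 3.2913 W/m².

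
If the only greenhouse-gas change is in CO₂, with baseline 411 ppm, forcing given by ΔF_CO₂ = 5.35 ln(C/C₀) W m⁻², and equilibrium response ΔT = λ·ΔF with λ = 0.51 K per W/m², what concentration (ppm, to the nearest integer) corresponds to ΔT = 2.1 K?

Required forcing: ΔF = ΔT/λ = 2.1/0.51 = 4.1176 W/m².
Then ln(C/411) = ΔF/5.35 = 4.1176/5.35 = 0.76964.
So C = 411 × e^0.76964 = 411 × 2.15899 = 887.34 ppm.

C ≈ 887 ppm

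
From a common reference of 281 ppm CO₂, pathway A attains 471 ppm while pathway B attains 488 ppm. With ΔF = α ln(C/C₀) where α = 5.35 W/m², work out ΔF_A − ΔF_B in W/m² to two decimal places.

ΔF_A − ΔF_B = -0.19 W/m²

ΔF_A = 5.35 ln(471/281) = 5.35 × 0.51650 = 2.7633 W/m².
ΔF_B = 5.35 ln(488/281) = 5.35 × 0.55196 = 2.9530 W/m².
Difference: 2.7633 − 2.9530 = -0.1897 W/m².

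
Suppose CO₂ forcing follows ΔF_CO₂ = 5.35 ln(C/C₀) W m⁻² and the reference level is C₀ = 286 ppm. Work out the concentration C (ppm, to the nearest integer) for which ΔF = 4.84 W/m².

C ≈ 707 ppm

Set 5.35 ln(C/286) = 4.84, so ln(C/286) = 4.84/5.35 = 0.90467.
Then C/286 = e^0.90467 = 2.47112, giving C = 286 × 2.47112 = 706.74 ppm.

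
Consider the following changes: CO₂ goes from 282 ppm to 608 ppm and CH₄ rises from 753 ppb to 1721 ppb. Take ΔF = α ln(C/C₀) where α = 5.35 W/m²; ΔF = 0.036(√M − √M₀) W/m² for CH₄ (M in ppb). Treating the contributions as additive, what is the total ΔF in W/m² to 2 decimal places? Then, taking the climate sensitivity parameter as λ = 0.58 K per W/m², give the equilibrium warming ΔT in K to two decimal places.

ΔF = 4.62 W/m²; ΔT = 2.68 K

CO₂: 5.35 × ln(608/282) = 5.35 × ln(2.15603) = 5.35 × 0.76827 = 4.1102 W/m².
CH₄: 0.036 × (√1721 − √753) = 0.036 × (41.4849 − 27.4408) = 0.036 × 14.0441 = 0.5056 W/m².
Total ΔF = 4.1102 + 0.5056 = 4.6158 W/m².
ΔT = λ ΔF = 0.58 × 4.62 = 2.6796 K.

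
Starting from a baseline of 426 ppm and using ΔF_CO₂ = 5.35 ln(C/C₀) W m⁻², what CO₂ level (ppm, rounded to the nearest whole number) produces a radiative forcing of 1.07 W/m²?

Set 5.35 ln(C/426) = 1.07, so ln(C/426) = 1.07/5.35 = 0.20000.
Then C/426 = e^0.20000 = 1.22140, giving C = 426 × 1.22140 = 520.32 ppm.

C ≈ 520 ppm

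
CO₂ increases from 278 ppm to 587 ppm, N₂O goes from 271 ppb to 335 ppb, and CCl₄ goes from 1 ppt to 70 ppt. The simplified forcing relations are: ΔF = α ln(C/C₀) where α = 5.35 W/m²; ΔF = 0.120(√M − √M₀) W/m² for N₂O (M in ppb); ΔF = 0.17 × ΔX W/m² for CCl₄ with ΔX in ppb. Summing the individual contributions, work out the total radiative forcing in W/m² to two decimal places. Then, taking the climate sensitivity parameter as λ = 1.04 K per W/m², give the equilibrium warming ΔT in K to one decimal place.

ΔF = 4.23 W/m²; ΔT = 4.4 K

CO₂: 5.35 × ln(587/278) = 5.35 × ln(2.11151) = 5.35 × 0.74740 = 3.9986 W/m².
N₂O: 0.120 × (√335 − √271) = 0.120 × (18.3030 − 16.4621) = 0.120 × 1.8409 = 0.2209 W/m².
CCl₄: Δ = 70 − 1 = 69 ppt = 0.069 ppb; ΔF = 0.17 × 0.069 = 0.0117 W/m².
Total ΔF = 3.9986 + 0.2209 + 0.0117 = 4.2312 W/m².
ΔT = λ ΔF = 1.04 × 4.23 = 4.3992 K.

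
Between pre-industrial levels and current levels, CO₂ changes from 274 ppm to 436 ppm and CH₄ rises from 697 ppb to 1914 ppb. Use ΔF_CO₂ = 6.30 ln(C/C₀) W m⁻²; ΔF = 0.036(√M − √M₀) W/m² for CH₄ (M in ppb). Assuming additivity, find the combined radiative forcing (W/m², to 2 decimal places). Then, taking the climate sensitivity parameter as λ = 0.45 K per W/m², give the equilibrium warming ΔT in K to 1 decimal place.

ΔF = 3.55 W/m²; ΔT = 1.6 K

CO₂: 6.30 × ln(436/274) = 6.30 × ln(1.59124) = 6.30 × 0.46451 = 2.9264 W/m².
CH₄: 0.036 × (√1914 − √697) = 0.036 × (43.7493 − 26.4008) = 0.036 × 17.3485 = 0.6245 W/m².
Total ΔF = 2.9264 + 0.6245 = 3.5509 W/m².
ΔT = λ ΔF = 0.45 × 3.55 = 1.5975 K.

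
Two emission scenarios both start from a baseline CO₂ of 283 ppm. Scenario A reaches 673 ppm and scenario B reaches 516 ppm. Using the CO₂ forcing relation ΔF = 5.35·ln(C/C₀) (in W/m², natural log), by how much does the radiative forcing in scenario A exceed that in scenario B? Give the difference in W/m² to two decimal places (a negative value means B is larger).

ΔF_A − ΔF_B = 1.42 W/m²

ΔF_A = 5.35 ln(673/283) = 5.35 × 0.86630 = 4.6347 W/m².
ΔF_B = 5.35 ln(516/283) = 5.35 × 0.60066 = 3.2135 W/m².
Difference: 4.6347 − 3.2135 = 1.4212 W/m².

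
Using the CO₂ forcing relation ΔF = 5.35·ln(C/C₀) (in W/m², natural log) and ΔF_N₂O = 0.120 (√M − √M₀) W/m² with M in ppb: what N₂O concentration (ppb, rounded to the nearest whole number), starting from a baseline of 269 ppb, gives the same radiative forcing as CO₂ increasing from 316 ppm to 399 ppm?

CO₂ forcing: 5.35 × ln(399/316) = 5.35 × 0.233219 = 1.24772 W/m².
Set 0.120(√M − √269) = 1.24772: √M = 1.24772/0.120 + √269 = 10.3977 + 16.4012 = 26.7989.
M = (26.7989)² = 718.18 ppb.

M ≈ 718 ppb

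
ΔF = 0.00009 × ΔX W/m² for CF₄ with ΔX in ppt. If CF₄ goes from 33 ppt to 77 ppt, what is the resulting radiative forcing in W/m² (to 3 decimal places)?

ΔF = 0.004 W/m²

CF₄: ΔF = 0.00009 × (77 − 33) = 0.00009 × 44 = 0.0040 W/m².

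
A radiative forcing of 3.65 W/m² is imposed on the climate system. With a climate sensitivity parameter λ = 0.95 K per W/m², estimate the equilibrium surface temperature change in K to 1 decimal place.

ΔT = 3.5 K

ΔT = λ ΔF = 0.95 × 3.65 = 3.4675 K.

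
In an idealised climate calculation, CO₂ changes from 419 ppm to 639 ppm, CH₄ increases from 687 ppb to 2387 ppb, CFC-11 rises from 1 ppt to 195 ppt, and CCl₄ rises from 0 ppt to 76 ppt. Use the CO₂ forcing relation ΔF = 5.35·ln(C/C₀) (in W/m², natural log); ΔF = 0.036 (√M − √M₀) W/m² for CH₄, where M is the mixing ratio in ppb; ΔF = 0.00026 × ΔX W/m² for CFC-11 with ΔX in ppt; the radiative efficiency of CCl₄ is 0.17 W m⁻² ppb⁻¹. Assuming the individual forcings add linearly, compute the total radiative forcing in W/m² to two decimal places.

ΔF = 3.14 W/m²

CO₂: 5.35 × ln(639/419) = 5.35 × ln(1.52506) = 5.35 × 0.42203 = 2.2579 W/m².
CH₄: 0.036 × (√2387 − √687) = 0.036 × (48.8569 − 26.2107) = 0.036 × 22.6462 = 0.8153 W/m².
CFC-11: ΔF = 0.00026 × (195 − 1) = 0.00026 × 194 = 0.0504 W/m².
CCl₄: Δ = 76 − 0 = 76 ppt = 0.076 ppb; ΔF = 0.17 × 0.076 = 0.0129 W/m².
Total ΔF = 2.2579 + 0.8153 + 0.0504 + 0.0129 = 3.1365 W/m².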